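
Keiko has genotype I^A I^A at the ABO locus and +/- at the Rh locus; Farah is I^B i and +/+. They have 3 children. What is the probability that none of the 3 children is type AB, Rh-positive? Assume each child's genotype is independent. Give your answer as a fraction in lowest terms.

1/8

ABO cross I^A I^A × I^B i → 1/2 A, 1/2 AB.
Rh cross +/- × +/+ → 1 Rh+; so P(type AB, Rh-positive) = 1/2 × 1 = 1/2 per child.
P(not type AB, Rh-positive) = 1/2 for one child; (1/2)^3 = 1/8.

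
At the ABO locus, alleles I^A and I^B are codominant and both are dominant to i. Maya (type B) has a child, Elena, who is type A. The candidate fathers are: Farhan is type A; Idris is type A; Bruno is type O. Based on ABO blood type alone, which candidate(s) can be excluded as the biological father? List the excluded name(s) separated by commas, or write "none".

A candidate is excluded only if no genotype consistent with his phenotype could produce a type A child with a type B mother.
Bruno (type O): no genotype consistent with that phenotype can produce a type-A child with a type-B mother.

Bruno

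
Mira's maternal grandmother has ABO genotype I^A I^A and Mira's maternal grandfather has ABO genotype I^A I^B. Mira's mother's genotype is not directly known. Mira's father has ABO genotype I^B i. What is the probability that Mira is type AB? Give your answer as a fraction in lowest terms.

3/8

Mira's mother's ABO genotype from I^A I^A × I^A I^B: 1/2 I^A I^A, 1/2 I^A I^B.
Crossing each possibility with the father I^B i and summing P(type AB): 1/2·1/2 + 1/2·1/4 = 3/8.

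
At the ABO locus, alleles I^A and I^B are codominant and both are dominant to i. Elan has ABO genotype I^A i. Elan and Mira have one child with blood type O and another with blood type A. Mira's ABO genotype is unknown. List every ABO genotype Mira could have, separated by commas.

For each candidate genotype of Mira, check whether crossing it with I^A i can produce every observed child phenotype.
  I^A I^A → possible child types {A} ✗
  I^A I^B → possible child types {A, B, AB} ✗
  I^A i → possible child types {O, A} ✓
  I^B I^B → possible child types {B, AB} ✗
  I^B i → possible child types {O, A, B, AB} ✓
  i i → possible child types {O, A} ✓

I^A i, I^B i, i i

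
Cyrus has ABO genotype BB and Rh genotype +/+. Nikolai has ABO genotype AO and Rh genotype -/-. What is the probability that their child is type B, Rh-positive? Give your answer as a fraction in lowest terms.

ABO cross BB × AO → offspring phenotypes: 1/2 B, 1/2 AB.
Rh cross +/+ × -/- → 1 Rh+.
Independent loci: P(type B, Rh-positive) = 1/2 × 1 = 1/2.

1/2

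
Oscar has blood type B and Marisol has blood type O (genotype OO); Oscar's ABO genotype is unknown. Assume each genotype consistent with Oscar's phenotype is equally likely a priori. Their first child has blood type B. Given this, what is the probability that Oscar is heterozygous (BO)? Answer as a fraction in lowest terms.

1/3

Possible genotypes: Oscar ∈ {BB, BO}; Marisol ∈ {OO}.
Weight each parental genotype pair by prior × P(type-B child):
  BB × OO: posterior weight 2/3.
  BO × OO: posterior weight 1/3.
Sum the posterior weight over pairs where Oscar is BO: 1/3.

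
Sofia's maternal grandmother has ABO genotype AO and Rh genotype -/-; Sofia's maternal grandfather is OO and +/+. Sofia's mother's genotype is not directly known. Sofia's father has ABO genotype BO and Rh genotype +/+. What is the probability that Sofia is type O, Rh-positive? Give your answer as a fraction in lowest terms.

3/8

Sofia's mother's ABO genotype from AO × OO: 1/2 AO, 1/2 OO.
Crossing each possibility with the father BO and summing P(type O): 1/2·1/4 + 1/2·1/2 = 3/8.
Similarly for Rh via the mother's Rh distribution: P(Rh+) = 1.
Independent loci: 3/8 × 1 = 3/8.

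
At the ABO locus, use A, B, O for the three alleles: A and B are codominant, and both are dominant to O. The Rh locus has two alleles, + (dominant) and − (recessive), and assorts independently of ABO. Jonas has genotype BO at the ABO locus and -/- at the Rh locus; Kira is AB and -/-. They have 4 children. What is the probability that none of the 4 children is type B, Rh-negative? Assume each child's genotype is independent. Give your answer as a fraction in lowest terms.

1/16

ABO cross BO × AB → 1/4 A, 1/2 B, 1/4 AB.
Rh cross -/- × -/- → 1 Rh-; so P(type B, Rh-negative) = 1/2 × 1 = 1/2 per child.
P(not type B, Rh-negative) = 1/2 for one child; (1/2)^4 = 1/16.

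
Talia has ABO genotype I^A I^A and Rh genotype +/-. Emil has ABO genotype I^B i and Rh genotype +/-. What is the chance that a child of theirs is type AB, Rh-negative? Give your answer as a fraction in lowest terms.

1/8

ABO cross I^A I^A × I^B i → offspring phenotypes: 1/2 A, 1/2 AB.
Rh cross +/- × +/- → 3/4 Rh+, 1/4 Rh-.
Independent loci: P(type AB, Rh-negative) = 1/2 × 1/4 = 1/8.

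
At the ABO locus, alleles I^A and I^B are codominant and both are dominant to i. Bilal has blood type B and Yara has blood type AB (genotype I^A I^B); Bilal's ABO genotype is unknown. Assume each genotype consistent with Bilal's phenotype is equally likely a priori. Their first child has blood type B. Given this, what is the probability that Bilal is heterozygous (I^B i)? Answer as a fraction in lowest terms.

Possible genotypes: Bilal ∈ {I^B I^B, I^B i}; Yara ∈ {I^A I^B}.
Weight each parental genotype pair by prior × P(type-B child):
  I^B I^B × I^A I^B: posterior weight 1/2.
  I^B i × I^A I^B: posterior weight 1/2.
Sum the posterior weight over pairs where Bilal is I^B i: 1/2.

1/2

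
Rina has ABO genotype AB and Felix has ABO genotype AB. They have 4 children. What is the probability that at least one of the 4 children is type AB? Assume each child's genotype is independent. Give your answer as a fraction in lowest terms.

ABO cross AB × AB → 1/4 A, 1/4 B, 1/2 AB.
So P(type AB) = 1/2 per child.
P(none) = (1/2)^4 = 1/16; P(at least one) = 1 − 1/16 = 15/16.

15/16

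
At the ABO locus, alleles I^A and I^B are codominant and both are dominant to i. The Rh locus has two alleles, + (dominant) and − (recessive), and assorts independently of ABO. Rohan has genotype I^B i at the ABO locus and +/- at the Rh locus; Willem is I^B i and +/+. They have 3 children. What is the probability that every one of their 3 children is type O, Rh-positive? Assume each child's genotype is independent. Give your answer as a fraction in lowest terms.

ABO cross I^B i × I^B i → 1/4 O, 3/4 B.
Rh cross +/- × +/+ → 1 Rh+; so P(type O, Rh-positive) = 1/4 × 1 = 1/4 per child.
All 3 independent: (1/4)^3 = 1/64.

1/64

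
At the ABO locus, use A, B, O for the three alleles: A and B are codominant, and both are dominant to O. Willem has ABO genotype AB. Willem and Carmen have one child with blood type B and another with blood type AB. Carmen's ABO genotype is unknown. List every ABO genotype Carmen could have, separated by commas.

For each candidate genotype of Carmen, check whether crossing it with AB can produce every observed child phenotype.
  AA → possible child types {A, AB} ✗
  AB → possible child types {A, B, AB} ✓
  AO → possible child types {A, B, AB} ✓
  BB → possible child types {B, AB} ✓
  BO → possible child types {A, B, AB} ✓
  OO → possible child types {A, B} ✗

AB, AO, BB, BO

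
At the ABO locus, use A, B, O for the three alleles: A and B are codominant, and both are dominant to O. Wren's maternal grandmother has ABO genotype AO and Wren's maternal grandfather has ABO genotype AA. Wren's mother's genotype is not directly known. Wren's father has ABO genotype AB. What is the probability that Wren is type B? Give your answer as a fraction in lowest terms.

Wren's mother's ABO genotype from AO × AA: 1/2 AA, 1/2 AO.
Crossing each possibility with the father AB and summing P(type B): 1/2·0 + 1/2·1/4 = 1/8.

1/8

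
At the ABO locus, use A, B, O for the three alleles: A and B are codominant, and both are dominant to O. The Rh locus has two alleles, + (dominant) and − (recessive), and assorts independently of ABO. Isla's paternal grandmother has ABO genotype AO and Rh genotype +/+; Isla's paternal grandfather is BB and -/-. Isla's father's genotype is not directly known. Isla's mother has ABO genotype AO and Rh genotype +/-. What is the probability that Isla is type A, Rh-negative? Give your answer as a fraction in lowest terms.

Isla's father's ABO genotype from AO × BB: 1/2 AB, 1/2 BO.
Crossing each possibility with the mother AO and summing P(type A): 1/2·1/2 + 1/2·1/4 = 3/8.
Similarly for Rh via the father's Rh distribution: P(Rh-) = 1/4.
Independent loci: 3/8 × 1/4 = 3/32.

3/32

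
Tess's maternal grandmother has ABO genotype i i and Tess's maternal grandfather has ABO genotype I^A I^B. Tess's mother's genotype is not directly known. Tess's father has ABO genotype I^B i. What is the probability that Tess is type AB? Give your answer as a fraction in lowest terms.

1/8

Tess's mother's ABO genotype from i i × I^A I^B: 1/2 I^A i, 1/2 I^B i.
Crossing each possibility with the father I^B i and summing P(type AB): 1/2·1/4 + 1/2·0 = 1/8.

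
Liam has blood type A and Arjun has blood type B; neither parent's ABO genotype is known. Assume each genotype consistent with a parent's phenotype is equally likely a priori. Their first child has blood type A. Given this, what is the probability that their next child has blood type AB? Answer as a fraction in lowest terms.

Possible genotypes: Liam ∈ {AA, AO}; Arjun ∈ {BB, BO}.
Weight each parental genotype pair by prior × P(type-A child):
  AA × BO: posterior weight 2/3; P(next child type AB) = 1/2.
  AO × BO: posterior weight 1/3; P(next child type AB) = 1/4.
Weighted sum = 5/12.

5/12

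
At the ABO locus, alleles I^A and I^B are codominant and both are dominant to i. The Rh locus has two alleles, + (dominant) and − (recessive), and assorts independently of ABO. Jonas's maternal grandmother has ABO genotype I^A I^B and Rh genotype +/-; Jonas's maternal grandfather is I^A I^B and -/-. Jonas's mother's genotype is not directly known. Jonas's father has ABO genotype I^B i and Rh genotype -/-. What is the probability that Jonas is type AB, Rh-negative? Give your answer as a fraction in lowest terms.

3/16

Jonas's mother's ABO genotype from I^A I^B × I^A I^B: 1/4 I^A I^A, 1/2 I^A I^B, 1/4 I^B I^B.
Crossing each possibility with the father I^B i and summing P(type AB): 1/4·1/2 + 1/2·1/4 + 1/4·0 = 1/4.
Similarly for Rh via the mother's Rh distribution: P(Rh-) = 3/4.
Independent loci: 1/4 × 3/4 = 3/16.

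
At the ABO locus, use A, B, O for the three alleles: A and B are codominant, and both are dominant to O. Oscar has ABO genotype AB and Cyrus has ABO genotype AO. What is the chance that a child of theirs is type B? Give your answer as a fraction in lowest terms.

1/4

ABO cross AB × AO → offspring phenotypes: 1/2 A, 1/4 B, 1/4 AB.
So P(type B) = 1/4.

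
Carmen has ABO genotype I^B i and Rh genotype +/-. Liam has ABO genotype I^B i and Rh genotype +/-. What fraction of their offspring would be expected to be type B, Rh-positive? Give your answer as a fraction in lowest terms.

ABO cross I^B i × I^B i → offspring phenotypes: 1/4 O, 3/4 B.
Rh cross +/- × +/- → 3/4 Rh+, 1/4 Rh-.
Independent loci: P(type B, Rh-positive) = 3/4 × 3/4 = 9/16.

9/16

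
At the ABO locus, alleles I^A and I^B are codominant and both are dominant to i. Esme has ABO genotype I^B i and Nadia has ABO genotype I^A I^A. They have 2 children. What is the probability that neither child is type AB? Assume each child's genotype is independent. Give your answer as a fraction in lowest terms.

ABO cross I^B i × I^A I^A → 1/2 A, 1/2 AB.
So P(type AB) = 1/2 per child.
P(not type AB) = 1/2 for one child; (1/2)^2 = 1/4.

1/4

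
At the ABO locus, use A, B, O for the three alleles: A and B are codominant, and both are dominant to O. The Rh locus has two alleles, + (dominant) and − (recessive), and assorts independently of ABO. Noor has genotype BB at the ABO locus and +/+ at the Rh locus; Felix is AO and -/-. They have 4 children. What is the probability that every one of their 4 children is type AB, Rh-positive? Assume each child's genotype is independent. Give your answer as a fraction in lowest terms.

ABO cross BB × AO → 1/2 B, 1/2 AB.
Rh cross +/+ × -/- → 1 Rh+; so P(type AB, Rh-positive) = 1/2 × 1 = 1/2 per child.
All 4 independent: (1/2)^4 = 1/16.

1/16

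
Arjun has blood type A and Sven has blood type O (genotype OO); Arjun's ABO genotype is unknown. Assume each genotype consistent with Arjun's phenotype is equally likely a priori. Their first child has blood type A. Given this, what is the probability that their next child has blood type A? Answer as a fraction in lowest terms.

Possible genotypes: Arjun ∈ {AA, AO}; Sven ∈ {OO}.
Weight each parental genotype pair by prior × P(type-A child):
  AA × OO: posterior weight 2/3; P(next child type A) = 1.
  AO × OO: posterior weight 1/3; P(next child type A) = 1/2.
Weighted sum = 5/6.

5/6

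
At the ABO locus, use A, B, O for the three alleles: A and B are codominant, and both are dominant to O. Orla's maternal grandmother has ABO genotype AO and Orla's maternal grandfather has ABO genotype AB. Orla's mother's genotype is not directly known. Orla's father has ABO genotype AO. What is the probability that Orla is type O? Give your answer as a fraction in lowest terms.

Orla's mother's ABO genotype from AO × AB: 1/4 AA, 1/4 AB, 1/4 AO, 1/4 BO.
Crossing each possibility with the father AO and summing P(type O): 1/4·0 + 1/4·0 + 1/4·1/4 + 1/4·1/4 = 1/8.

1/8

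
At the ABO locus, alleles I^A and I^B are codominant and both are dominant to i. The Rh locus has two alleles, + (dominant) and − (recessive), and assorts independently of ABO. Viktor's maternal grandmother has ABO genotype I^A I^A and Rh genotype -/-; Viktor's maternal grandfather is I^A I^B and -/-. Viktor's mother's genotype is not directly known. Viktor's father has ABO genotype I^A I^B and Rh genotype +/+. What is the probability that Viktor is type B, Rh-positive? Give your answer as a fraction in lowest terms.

1/8

Viktor's mother's ABO genotype from I^A I^A × I^A I^B: 1/2 I^A I^A, 1/2 I^A I^B.
Crossing each possibility with the father I^A I^B and summing P(type B): 1/2·0 + 1/2·1/4 = 1/8.
Similarly for Rh via the mother's Rh distribution: P(Rh+) = 1.
Independent loci: 1/8 × 1 = 1/8.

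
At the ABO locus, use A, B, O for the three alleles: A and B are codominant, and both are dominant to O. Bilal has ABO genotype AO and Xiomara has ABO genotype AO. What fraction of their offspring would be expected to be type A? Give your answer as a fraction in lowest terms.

ABO cross AO × AO → offspring phenotypes: 1/4 O, 3/4 A.
So P(type A) = 3/4.

3/4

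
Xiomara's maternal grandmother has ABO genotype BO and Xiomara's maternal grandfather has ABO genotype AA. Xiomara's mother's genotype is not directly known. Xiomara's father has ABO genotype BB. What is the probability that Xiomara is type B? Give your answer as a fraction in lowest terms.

1/2

Xiomara's mother's ABO genotype from BO × AA: 1/2 AB, 1/2 AO.
Crossing each possibility with the father BB and summing P(type B): 1/2·1/2 + 1/2·1/2 = 1/2.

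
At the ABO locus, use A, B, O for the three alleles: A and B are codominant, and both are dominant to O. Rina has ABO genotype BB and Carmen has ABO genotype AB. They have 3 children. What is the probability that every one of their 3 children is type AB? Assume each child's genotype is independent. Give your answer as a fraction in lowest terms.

ABO cross BB × AB → 1/2 B, 1/2 AB.
So P(type AB) = 1/2 per child.
All 3 independent: (1/2)^3 = 1/8.

1/8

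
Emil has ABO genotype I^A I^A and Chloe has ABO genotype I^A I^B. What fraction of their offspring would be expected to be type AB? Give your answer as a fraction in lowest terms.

ABO cross I^A I^A × I^A I^B → offspring phenotypes: 1/2 A, 1/2 AB.
So P(type AB) = 1/2.

1/2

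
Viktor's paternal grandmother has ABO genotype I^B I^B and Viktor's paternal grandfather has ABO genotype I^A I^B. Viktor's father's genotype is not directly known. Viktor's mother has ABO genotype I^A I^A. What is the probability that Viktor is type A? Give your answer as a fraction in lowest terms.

Viktor's father's ABO genotype from I^B I^B × I^A I^B: 1/2 I^A I^B, 1/2 I^B I^B.
Crossing each possibility with the mother I^A I^A and summing P(type A): 1/2·1/2 + 1/2·0 = 1/4.

1/4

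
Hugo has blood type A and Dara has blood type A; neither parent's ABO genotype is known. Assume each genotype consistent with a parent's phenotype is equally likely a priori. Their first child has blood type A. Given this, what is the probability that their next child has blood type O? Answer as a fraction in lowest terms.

Possible genotypes: Hugo ∈ {AA, AO}; Dara ∈ {AA, AO}.
Weight each parental genotype pair by prior × P(type-A child):
  AA × AA: posterior weight 4/15; P(next child type O) = 0.
  AA × AO: posterior weight 4/15; P(next child type O) = 0.
  AO × AA: posterior weight 4/15; P(next child type O) = 0.
  AO × AO: posterior weight 1/5; P(next child type O) = 1/4.
Weighted sum = 1/20.

1/20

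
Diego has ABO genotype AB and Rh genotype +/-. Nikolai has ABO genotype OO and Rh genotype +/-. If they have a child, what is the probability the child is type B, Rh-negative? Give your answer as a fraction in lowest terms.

ABO cross AB × OO → offspring phenotypes: 1/2 A, 1/2 B.
Rh cross +/- × +/- → 3/4 Rh+, 1/4 Rh-.
Independent loci: P(type B, Rh-negative) = 1/2 × 1/4 = 1/8.

1/8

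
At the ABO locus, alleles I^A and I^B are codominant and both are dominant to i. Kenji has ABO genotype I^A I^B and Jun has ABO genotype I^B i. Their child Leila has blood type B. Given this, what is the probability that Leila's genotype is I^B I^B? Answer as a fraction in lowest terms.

Cross I^A I^B × I^B i → 1/4 I^A I^B, 1/4 I^A i, 1/4 I^B I^B, 1/4 I^B i.
Type-B genotypes among offspring: I^B I^B (1/4), I^B i (1/4); total 1/2.
P(I^B I^B | type B) = (1/4) / (1/2) = 1/2.

1/2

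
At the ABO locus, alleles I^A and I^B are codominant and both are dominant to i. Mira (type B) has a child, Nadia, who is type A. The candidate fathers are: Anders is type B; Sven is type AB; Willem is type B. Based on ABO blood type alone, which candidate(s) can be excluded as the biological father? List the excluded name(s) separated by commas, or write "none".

A candidate is excluded only if no genotype consistent with his phenotype could produce a type A child with a type B mother.
Anders (type B): no genotype consistent with that phenotype can produce a type-A child with a type-B mother.
Willem (type B): no genotype consistent with that phenotype can produce a type-A child with a type-B mother.

Anders, Willem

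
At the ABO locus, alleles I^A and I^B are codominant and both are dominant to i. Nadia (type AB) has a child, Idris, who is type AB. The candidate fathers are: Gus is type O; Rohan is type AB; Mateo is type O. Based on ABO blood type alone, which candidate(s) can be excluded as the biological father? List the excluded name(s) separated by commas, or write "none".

Gus, Mateo

A candidate is excluded only if no genotype consistent with his phenotype could produce a type AB child with a type AB mother.
Gus (type O): no genotype consistent with that phenotype can produce a type-AB child with a type-AB mother.
Mateo (type O): no genotype consistent with that phenotype can produce a type-AB child with a type-AB mother.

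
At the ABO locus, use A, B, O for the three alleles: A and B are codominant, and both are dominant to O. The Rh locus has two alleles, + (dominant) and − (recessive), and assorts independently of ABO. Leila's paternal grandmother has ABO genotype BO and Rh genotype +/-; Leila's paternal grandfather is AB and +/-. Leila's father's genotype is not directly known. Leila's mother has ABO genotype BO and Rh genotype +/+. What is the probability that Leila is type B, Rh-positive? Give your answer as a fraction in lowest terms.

Leila's father's ABO genotype from BO × AB: 1/4 AB, 1/4 AO, 1/4 BB, 1/4 BO.
Crossing each possibility with the mother BO and summing P(type B): 1/4·1/2 + 1/4·1/4 + 1/4·1 + 1/4·3/4 = 5/8.
Similarly for Rh via the father's Rh distribution: P(Rh+) = 1.
Independent loci: 5/8 × 1 = 5/8.

5/8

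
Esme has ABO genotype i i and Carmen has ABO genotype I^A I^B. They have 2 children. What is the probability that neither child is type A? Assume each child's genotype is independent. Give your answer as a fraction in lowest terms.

1/4

ABO cross i i × I^A I^B → 1/2 A, 1/2 B.
So P(type A) = 1/2 per child.
P(not type A) = 1/2 for one child; (1/2)^2 = 1/4.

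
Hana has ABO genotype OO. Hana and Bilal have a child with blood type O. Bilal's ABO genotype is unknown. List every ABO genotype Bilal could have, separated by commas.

AO, BO, OO

For each candidate genotype of Bilal, check whether crossing it with OO can produce every observed child phenotype.
  AA → possible child types {A} ✗
  AB → possible child types {A, B} ✗
  AO → possible child types {O, A} ✓
  BB → possible child types {B} ✗
  BO → possible child types {O, B} ✓
  OO → possible child types {O} ✓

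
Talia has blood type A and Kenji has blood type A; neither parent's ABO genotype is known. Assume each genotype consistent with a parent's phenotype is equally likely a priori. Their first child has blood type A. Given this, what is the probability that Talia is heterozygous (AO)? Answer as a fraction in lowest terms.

7/15

Possible genotypes: Talia ∈ {AA, AO}; Kenji ∈ {AA, AO}.
Weight each parental genotype pair by prior × P(type-A child):
  AA × AA: posterior weight 4/15.
  AA × AO: posterior weight 4/15.
  AO × AA: posterior weight 4/15.
  AO × AO: posterior weight 1/5.
Sum the posterior weight over pairs where Talia is AO: 7/15.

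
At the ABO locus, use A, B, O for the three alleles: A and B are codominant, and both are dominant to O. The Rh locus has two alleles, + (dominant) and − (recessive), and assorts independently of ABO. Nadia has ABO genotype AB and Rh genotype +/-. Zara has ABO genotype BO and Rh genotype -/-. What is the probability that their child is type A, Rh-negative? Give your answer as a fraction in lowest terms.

1/8

ABO cross AB × BO → offspring phenotypes: 1/4 A, 1/2 B, 1/4 AB.
Rh cross +/- × -/- → 1/2 Rh+, 1/2 Rh-.
Independent loci: P(type A, Rh-negative) = 1/4 × 1/2 = 1/8.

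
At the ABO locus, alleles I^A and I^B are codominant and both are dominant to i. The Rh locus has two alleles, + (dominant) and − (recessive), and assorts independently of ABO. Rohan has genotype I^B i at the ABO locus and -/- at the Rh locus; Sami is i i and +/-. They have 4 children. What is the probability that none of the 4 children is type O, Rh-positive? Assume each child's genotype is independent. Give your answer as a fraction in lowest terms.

81/256

ABO cross I^B i × i i → 1/2 O, 1/2 B.
Rh cross -/- × +/- → 1/2 Rh+, 1/2 Rh-; so P(type O, Rh-positive) = 1/2 × 1/2 = 1/4 per child.
P(not type O, Rh-positive) = 3/4 for one child; (3/4)^4 = 81/256.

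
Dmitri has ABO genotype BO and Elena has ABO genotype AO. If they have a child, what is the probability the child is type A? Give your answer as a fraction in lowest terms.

1/4

ABO cross BO × AO → offspring phenotypes: 1/4 O, 1/4 A, 1/4 B, 1/4 AB.
So P(type A) = 1/4.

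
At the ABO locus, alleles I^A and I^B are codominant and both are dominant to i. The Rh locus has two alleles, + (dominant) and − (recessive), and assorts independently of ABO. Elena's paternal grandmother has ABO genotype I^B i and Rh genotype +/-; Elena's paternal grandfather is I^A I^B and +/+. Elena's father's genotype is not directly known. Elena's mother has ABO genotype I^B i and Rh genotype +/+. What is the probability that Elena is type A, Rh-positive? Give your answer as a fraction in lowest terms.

1/8

Elena's father's ABO genotype from I^B i × I^A I^B: 1/4 I^A I^B, 1/4 I^A i, 1/4 I^B I^B, 1/4 I^B i.
Crossing each possibility with the mother I^B i and summing P(type A): 1/4·1/4 + 1/4·1/4 + 1/4·0 + 1/4·0 = 1/8.
Similarly for Rh via the father's Rh distribution: P(Rh+) = 1.
Independent loci: 1/8 × 1 = 1/8.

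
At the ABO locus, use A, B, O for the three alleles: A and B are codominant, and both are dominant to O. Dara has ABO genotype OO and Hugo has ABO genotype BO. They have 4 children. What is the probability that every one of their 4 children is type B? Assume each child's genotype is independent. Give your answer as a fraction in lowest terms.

ABO cross OO × BO → 1/2 O, 1/2 B.
So P(type B) = 1/2 per child.
All 4 independent: (1/2)^4 = 1/16.

1/16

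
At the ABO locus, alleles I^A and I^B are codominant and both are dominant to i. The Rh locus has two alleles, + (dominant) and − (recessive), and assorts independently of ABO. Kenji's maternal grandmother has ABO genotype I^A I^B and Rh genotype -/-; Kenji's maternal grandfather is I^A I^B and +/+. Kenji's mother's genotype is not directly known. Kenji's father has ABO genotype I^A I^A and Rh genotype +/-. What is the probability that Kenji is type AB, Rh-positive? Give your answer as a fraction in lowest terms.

Kenji's mother's ABO genotype from I^A I^B × I^A I^B: 1/4 I^A I^A, 1/2 I^A I^B, 1/4 I^B I^B.
Crossing each possibility with the father I^A I^A and summing P(type AB): 1/4·0 + 1/2·1/2 + 1/4·1 = 1/2.
Similarly for Rh via the mother's Rh distribution: P(Rh+) = 3/4.
Independent loci: 1/2 × 3/4 = 3/8.

3/8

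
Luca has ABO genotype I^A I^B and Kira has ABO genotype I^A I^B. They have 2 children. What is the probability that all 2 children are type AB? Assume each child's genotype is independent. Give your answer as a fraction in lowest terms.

ABO cross I^A I^B × I^A I^B → 1/4 A, 1/4 B, 1/2 AB.
So P(type AB) = 1/2 per child.
All 2 independent: (1/2)^2 = 1/4.

1/4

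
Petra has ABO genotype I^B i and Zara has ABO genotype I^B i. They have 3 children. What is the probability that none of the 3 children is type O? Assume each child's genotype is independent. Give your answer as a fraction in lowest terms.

ABO cross I^B i × I^B i → 1/4 O, 3/4 B.
So P(type O) = 1/4 per child.
P(not type O) = 3/4 for one child; (3/4)^3 = 27/64.

27/64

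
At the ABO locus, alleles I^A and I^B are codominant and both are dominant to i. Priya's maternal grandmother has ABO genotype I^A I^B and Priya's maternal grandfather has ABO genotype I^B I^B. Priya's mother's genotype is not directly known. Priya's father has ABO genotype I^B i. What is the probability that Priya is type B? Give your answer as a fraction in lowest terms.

Priya's mother's ABO genotype from I^A I^B × I^B I^B: 1/2 I^A I^B, 1/2 I^B I^B.
Crossing each possibility with the father I^B i and summing P(type B): 1/2·1/2 + 1/2·1 = 3/4.

3/4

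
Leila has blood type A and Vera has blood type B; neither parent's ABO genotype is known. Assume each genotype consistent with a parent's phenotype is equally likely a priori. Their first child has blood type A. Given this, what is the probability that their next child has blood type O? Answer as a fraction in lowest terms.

1/12

Possible genotypes: Leila ∈ {AA, AO}; Vera ∈ {BB, BO}.
Weight each parental genotype pair by prior × P(type-A child):
  AA × BO: posterior weight 2/3; P(next child type O) = 0.
  AO × BO: posterior weight 1/3; P(next child type O) = 1/4.
Weighted sum = 1/12.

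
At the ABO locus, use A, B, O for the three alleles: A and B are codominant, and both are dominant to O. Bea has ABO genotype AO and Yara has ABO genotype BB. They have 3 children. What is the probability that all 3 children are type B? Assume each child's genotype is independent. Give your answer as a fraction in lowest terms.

ABO cross AO × BB → 1/2 B, 1/2 AB.
So P(type B) = 1/2 per child.
All 3 independent: (1/2)^3 = 1/8.

1/8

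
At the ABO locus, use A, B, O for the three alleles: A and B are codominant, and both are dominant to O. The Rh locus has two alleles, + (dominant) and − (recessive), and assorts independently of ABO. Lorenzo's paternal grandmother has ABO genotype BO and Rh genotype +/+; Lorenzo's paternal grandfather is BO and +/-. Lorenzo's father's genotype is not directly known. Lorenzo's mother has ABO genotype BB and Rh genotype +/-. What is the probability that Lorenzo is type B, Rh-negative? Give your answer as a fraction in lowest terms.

1/8

Lorenzo's father's ABO genotype from BO × BO: 1/4 BB, 1/2 BO, 1/4 OO.
Crossing each possibility with the mother BB and summing P(type B): 1/4·1 + 1/2·1 + 1/4·1 = 1.
Similarly for Rh via the father's Rh distribution: P(Rh-) = 1/8.
Independent loci: 1 × 1/8 = 1/8.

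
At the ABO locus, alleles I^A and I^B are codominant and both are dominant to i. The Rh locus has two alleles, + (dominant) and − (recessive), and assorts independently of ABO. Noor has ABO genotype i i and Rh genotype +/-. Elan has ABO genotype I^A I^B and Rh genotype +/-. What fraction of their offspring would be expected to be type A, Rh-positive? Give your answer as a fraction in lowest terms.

ABO cross i i × I^A I^B → offspring phenotypes: 1/2 A, 1/2 B.
Rh cross +/- × +/- → 3/4 Rh+, 1/4 Rh-.
Independent loci: P(type A, Rh-positive) = 1/2 × 3/4 = 3/8.

3/8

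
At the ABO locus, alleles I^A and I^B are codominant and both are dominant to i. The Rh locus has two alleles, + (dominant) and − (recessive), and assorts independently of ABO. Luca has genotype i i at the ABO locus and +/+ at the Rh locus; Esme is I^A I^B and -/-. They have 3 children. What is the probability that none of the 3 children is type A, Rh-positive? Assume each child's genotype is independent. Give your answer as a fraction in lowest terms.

1/8

ABO cross i i × I^A I^B → 1/2 A, 1/2 B.
Rh cross +/+ × -/- → 1 Rh+; so P(type A, Rh-positive) = 1/2 × 1 = 1/2 per child.
P(not type A, Rh-positive) = 1/2 for one child; (1/2)^3 = 1/8.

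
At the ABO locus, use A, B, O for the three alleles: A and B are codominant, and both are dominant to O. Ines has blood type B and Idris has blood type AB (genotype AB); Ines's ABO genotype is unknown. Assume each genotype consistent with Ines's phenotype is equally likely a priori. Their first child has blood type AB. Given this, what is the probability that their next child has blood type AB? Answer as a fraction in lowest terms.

5/12

Possible genotypes: Ines ∈ {BB, BO}; Idris ∈ {AB}.
Weight each parental genotype pair by prior × P(type-AB child):
  BB × AB: posterior weight 2/3; P(next child type AB) = 1/2.
  BO × AB: posterior weight 1/3; P(next child type AB) = 1/4.
Weighted sum = 5/12.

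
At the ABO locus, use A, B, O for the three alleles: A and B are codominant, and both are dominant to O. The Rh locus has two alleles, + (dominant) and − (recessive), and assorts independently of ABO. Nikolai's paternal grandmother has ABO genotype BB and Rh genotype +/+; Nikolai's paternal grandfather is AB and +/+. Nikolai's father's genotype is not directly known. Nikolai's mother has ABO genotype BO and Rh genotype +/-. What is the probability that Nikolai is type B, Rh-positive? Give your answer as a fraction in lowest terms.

3/4

Nikolai's father's ABO genotype from BB × AB: 1/2 AB, 1/2 BB.
Crossing each possibility with the mother BO and summing P(type B): 1/2·1/2 + 1/2·1 = 3/4.
Similarly for Rh via the father's Rh distribution: P(Rh+) = 1.
Independent loci: 3/4 × 1 = 3/4.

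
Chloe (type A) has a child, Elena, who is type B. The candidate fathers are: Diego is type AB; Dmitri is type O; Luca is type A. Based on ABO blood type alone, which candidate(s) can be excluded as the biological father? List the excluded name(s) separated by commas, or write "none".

A candidate is excluded only if no genotype consistent with his phenotype could produce a type B child with a type A mother.
Dmitri (type O): no genotype consistent with that phenotype can produce a type-B child with a type-A mother.
Luca (type A): no genotype consistent with that phenotype can produce a type-B child with a type-A mother.

Dmitri, Luca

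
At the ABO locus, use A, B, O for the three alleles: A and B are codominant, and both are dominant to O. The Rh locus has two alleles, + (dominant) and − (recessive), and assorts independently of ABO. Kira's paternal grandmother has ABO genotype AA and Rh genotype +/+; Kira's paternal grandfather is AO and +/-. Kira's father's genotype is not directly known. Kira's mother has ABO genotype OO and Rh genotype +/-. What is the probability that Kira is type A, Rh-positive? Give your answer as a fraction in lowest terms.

Kira's father's ABO genotype from AA × AO: 1/2 AA, 1/2 AO.
Crossing each possibility with the mother OO and summing P(type A): 1/2·1 + 1/2·1/2 = 3/4.
Similarly for Rh via the father's Rh distribution: P(Rh+) = 7/8.
Independent loci: 3/4 × 7/8 = 21/32.

21/32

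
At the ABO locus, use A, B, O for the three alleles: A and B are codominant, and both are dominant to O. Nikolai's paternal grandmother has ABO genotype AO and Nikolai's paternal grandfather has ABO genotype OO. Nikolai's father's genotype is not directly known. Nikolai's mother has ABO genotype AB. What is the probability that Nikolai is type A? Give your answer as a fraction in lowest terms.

1/2

Nikolai's father's ABO genotype from AO × OO: 1/2 AO, 1/2 OO.
Crossing each possibility with the mother AB and summing P(type A): 1/2·1/2 + 1/2·1/2 = 1/2.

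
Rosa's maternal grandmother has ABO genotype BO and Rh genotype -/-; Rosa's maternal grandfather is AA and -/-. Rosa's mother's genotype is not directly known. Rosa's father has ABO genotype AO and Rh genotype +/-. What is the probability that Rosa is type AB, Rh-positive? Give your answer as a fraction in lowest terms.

Rosa's mother's ABO genotype from BO × AA: 1/2 AB, 1/2 AO.
Crossing each possibility with the father AO and summing P(type AB): 1/2·1/4 + 1/2·0 = 1/8.
Similarly for Rh via the mother's Rh distribution: P(Rh+) = 1/2.
Independent loci: 1/8 × 1/2 = 1/16.

1/16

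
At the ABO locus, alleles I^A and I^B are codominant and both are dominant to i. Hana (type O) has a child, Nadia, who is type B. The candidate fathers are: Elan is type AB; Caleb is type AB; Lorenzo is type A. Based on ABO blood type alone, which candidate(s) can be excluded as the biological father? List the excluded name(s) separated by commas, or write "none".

A candidate is excluded only if no genotype consistent with his phenotype could produce a type B child with a type O mother.
Lorenzo (type A): no genotype consistent with that phenotype can produce a type-B child with a type-O mother.

Lorenzo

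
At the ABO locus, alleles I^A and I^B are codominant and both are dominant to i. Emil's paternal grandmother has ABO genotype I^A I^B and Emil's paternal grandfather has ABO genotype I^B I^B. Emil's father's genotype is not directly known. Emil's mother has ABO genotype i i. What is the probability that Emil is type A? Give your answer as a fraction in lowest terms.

1/4

Emil's father's ABO genotype from I^A I^B × I^B I^B: 1/2 I^A I^B, 1/2 I^B I^B.
Crossing each possibility with the mother i i and summing P(type A): 1/2·1/2 + 1/2·0 = 1/4.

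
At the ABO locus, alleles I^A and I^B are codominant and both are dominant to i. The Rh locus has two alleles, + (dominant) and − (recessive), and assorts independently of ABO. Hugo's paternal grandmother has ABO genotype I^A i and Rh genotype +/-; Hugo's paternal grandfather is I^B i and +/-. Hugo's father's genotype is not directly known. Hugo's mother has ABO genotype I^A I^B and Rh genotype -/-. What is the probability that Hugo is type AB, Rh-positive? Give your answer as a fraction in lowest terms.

1/8

Hugo's father's ABO genotype from I^A i × I^B i: 1/4 I^A I^B, 1/4 I^A i, 1/4 I^B i, 1/4 i i.
Crossing each possibility with the mother I^A I^B and summing P(type AB): 1/4·1/2 + 1/4·1/4 + 1/4·1/4 + 1/4·0 = 1/4.
Similarly for Rh via the father's Rh distribution: P(Rh+) = 1/2.
Independent loci: 1/4 × 1/2 = 1/8.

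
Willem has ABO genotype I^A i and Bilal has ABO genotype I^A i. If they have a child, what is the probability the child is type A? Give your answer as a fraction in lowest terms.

3/4

ABO cross I^A i × I^A i → offspring phenotypes: 1/4 O, 3/4 A.
So P(type A) = 3/4.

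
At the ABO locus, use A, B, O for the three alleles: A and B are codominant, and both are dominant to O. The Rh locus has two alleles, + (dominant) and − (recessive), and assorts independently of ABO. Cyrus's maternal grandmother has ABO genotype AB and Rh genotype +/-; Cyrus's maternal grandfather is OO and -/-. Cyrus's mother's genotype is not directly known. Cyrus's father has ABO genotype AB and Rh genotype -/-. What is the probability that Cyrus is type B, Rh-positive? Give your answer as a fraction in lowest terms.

3/32

Cyrus's mother's ABO genotype from AB × OO: 1/2 AO, 1/2 BO.
Crossing each possibility with the father AB and summing P(type B): 1/2·1/4 + 1/2·1/2 = 3/8.
Similarly for Rh via the mother's Rh distribution: P(Rh+) = 1/4.
Independent loci: 3/8 × 1/4 = 3/32.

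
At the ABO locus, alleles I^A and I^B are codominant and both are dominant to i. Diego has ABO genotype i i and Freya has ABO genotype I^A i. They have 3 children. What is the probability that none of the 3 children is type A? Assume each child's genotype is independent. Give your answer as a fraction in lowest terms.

1/8

ABO cross i i × I^A i → 1/2 O, 1/2 A.
So P(type A) = 1/2 per child.
P(not type A) = 1/2 for one child; (1/2)^3 = 1/8.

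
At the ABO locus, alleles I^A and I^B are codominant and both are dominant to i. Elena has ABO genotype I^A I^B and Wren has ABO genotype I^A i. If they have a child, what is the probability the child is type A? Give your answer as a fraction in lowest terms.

ABO cross I^A I^B × I^A i → offspring phenotypes: 1/2 A, 1/4 B, 1/4 AB.
So P(type A) = 1/2.

1/2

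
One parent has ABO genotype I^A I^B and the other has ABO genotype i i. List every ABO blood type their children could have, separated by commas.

Gametes from I^A I^B × i i give offspring ABO genotypes I^A i, I^B i, i.e. phenotypes A, B.

A, B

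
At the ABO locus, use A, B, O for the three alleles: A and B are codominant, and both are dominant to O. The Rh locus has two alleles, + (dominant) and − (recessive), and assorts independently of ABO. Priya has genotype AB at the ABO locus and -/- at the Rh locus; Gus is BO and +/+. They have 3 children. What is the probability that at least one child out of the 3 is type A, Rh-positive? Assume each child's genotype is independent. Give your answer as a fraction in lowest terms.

37/64

ABO cross AB × BO → 1/4 A, 1/2 B, 1/4 AB.
Rh cross -/- × +/+ → 1 Rh+; so P(type A, Rh-positive) = 1/4 × 1 = 1/4 per child.
P(none) = (3/4)^3 = 27/64; P(at least one) = 1 − 27/64 = 37/64.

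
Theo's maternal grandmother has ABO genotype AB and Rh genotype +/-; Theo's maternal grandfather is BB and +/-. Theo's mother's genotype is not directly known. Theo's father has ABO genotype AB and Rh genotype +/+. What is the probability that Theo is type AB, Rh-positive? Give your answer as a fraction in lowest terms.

Theo's mother's ABO genotype from AB × BB: 1/2 AB, 1/2 BB.
Crossing each possibility with the father AB and summing P(type AB): 1/2·1/2 + 1/2·1/2 = 1/2.
Similarly for Rh via the mother's Rh distribution: P(Rh+) = 1.
Independent loci: 1/2 × 1 = 1/2.

1/2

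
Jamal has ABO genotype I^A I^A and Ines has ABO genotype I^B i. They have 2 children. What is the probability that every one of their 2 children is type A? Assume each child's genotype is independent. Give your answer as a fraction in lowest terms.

ABO cross I^A I^A × I^B i → 1/2 A, 1/2 AB.
So P(type A) = 1/2 per child.
All 2 independent: (1/2)^2 = 1/4.

1/4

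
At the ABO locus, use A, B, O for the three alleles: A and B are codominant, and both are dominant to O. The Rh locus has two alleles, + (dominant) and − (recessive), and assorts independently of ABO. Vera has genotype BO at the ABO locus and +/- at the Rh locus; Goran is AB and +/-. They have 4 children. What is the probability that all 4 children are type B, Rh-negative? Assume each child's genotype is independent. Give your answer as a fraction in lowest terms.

ABO cross BO × AB → 1/4 A, 1/2 B, 1/4 AB.
Rh cross +/- × +/- → 3/4 Rh+, 1/4 Rh-; so P(type B, Rh-negative) = 1/2 × 1/4 = 1/8 per child.
All 4 independent: (1/8)^4 = 1/4096.

1/4096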